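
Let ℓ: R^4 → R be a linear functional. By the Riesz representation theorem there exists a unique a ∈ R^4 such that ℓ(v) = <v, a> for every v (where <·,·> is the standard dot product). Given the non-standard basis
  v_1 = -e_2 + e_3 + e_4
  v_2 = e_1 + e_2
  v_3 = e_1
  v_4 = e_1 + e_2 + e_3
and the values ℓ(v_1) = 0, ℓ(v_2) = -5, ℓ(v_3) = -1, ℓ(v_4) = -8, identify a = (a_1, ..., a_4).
a = (-1, -4, -3, -1)

Write a = (a_1, ..., a_4) in the standard basis. For each basis vector v_i, ℓ(v_i) = <v_i, a> is a linear equation in the a_j's. Collect the n equations into a matrix system V a = ℓ, where row i of V is v_i (expressed in the standard basis). Since V is invertible (lower-triangular with 1s on the diagonal, up to permutation), solve by back-substitution:
  V =
[[0, -1, 1, 1],
 [1, 1, 0, 0],
 [1, 0, 0, 0],
 [1, 1, 1, 0]]
  V a = (0, -5, -1, -8)
Solving gives a = (-1, -4, -3, -1).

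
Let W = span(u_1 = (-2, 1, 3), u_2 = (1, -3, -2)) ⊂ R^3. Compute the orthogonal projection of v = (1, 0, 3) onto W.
proj_W(v) = (-79/75, 22/75, 23/15)

Set up U = [u_1 | ... | u_2] ∈ R^(3×2). The projector onto W = col(U) is P = U (U^T U)^(-1) U^T.
Compute U^T U =
  [14, -11]
  [-11, 14],
and U^T v = (7, -5).
Solve U^T U · c = U^T v for the coefficients: c = (43/75, 7/75). The projection is proj_W(v) = U c.
Check: (v - proj_W(v)) · u_1 = 0  (should be 0).
Check: (v - proj_W(v)) · u_2 = 0  (should be 0).
Result: proj_W(v) = (-79/75, 22/75, 23/15).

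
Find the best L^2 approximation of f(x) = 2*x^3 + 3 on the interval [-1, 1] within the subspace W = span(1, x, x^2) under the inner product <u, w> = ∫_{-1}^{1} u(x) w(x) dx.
g(x) = 6*x/5 + 3

The best approximation g ∈ W is the orthogonal projection of f onto W. Writing g = a_0 + a_1 x + a_2 x^2, the coefficients solve the normal equations G · a = b where
  G_{ij} = <φ_i, φ_j> and b_i = <f, φ_i>, with φ_0 = 1, φ_1 = x, φ_2 = x^2.
G =
  [2, 0, 2/3]
  [0, 2/3, 0]
  [2/3, 0, 2/5],
b = (6, 4/5, 2).
Solving gives a_0 = 3, a_1 = 6/5, a_2 = 0, so
  g(x) = 6*x/5 + 3.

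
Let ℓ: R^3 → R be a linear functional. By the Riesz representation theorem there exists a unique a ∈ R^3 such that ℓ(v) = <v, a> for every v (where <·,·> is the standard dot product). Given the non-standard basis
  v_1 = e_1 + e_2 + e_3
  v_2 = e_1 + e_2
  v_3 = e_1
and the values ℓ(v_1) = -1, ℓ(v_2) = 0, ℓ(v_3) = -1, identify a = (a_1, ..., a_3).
a = (-1, 1, -1)

Write a = (a_1, ..., a_3) in the standard basis. For each basis vector v_i, ℓ(v_i) = <v_i, a> is a linear equation in the a_j's. Collect the n equations into a matrix system V a = ℓ, where row i of V is v_i (expressed in the standard basis). Since V is invertible (lower-triangular with 1s on the diagonal, up to permutation), solve by back-substitution:
  V =
[[1, 1, 1],
 [1, 1, 0],
 [1, 0, 0]]
  V a = (-1, 0, -1)
Solving gives a = (-1, 1, -1).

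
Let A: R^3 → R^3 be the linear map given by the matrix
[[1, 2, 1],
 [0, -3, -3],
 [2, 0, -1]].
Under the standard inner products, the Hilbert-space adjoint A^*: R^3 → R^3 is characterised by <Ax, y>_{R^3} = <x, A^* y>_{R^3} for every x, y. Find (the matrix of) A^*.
A^* = A^T =
[[1, 0, 2],
 [2, -3, 0],
 [1, -3, -1]]

For real matrices with standard dot products, the defining identity <Ax, y> = <x, A^* y> gives (Ax)^T y = x^T (A^*) y, i.e. x^T A^T y = x^T (A^*) y. Since this holds for all x, y, we must have A^* = A^T. Therefore
A^* =
[[1, 0, 2],
 [2, -3, 0],
 [1, -3, -1]].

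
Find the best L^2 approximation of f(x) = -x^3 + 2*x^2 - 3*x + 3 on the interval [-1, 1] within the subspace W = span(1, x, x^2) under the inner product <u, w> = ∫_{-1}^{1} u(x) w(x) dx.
g(x) = 2*x^2 - 18*x/5 + 3

The best approximation g ∈ W is the orthogonal projection of f onto W. Writing g = a_0 + a_1 x + a_2 x^2, the coefficients solve the normal equations G · a = b where
  G_{ij} = <φ_i, φ_j> and b_i = <f, φ_i>, with φ_0 = 1, φ_1 = x, φ_2 = x^2.
G =
  [2, 0, 2/3]
  [0, 2/3, 0]
  [2/3, 0, 2/5],
b = (22/3, -12/5, 14/5).
Solving gives a_0 = 3, a_1 = -18/5, a_2 = 2, so
  g(x) = 2*x^2 - 18*x/5 + 3.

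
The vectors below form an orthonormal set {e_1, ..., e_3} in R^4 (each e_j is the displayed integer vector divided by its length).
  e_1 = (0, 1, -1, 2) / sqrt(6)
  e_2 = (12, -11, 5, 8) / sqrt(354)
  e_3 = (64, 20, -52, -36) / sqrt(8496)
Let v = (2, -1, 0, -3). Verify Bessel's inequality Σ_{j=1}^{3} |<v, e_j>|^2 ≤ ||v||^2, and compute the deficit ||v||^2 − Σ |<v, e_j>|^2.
Σ |<v, e_j>|^2 = 14; ||v||^2 = 14; deficit = 0

Write each e_j = u_j / sqrt(<u_j, u_j>) where u_j is the displayed integer vector. Then <v, e_j> = <v, u_j> / sqrt(<u_j, u_j>), so |<v, e_j>|^2 = <v, u_j>^2 / <u_j, u_j>.
Coefficients: <v, e_1> = -7/sqrt(6), <v, e_2> = 11/sqrt(354), <v, e_3> = 216/sqrt(8496).
Square and sum: Σ |<v, e_j>|^2 = 14.
Compute ||v||^2 = v·v = 14.
Deficit = 14 − 14 = 0 ≥ 0, confirming Bessel's inequality. (The deficit equals ||v − Σ <v,e_j> e_j||^2, the squared distance from v to span{e_j}.)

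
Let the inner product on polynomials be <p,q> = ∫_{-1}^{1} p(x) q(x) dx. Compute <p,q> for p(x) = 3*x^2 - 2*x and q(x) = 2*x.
<p,q> = -8/3

Expand the product: p(x)·q(x) = 6*x^3 - 4*x^2.
∫_{-1}^{1} of each monomial x^k gives [2/(k+1) if k even, 0 if k odd]. Integrating term-by-term (or equivalently evaluating the antiderivative F(x) = 3*x^4/2 - 4*x^3/3 at the endpoints):
  F(1) − F(−1) = 1/6 − (17/6) = -8/3.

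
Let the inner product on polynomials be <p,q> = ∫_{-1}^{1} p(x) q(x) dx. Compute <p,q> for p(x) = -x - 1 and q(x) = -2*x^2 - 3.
<p,q> = 22/3

Expand the product: p(x)·q(x) = 2*x^3 + 2*x^2 + 3*x + 3.
∫_{-1}^{1} of each monomial x^k gives [2/(k+1) if k even, 0 if k odd]. Integrating term-by-term (or equivalently evaluating the antiderivative F(x) = x^4/2 + 2*x^3/3 + 3*x^2/2 + 3*x at the endpoints):
  F(1) − F(−1) = 17/3 − (-5/3) = 22/3.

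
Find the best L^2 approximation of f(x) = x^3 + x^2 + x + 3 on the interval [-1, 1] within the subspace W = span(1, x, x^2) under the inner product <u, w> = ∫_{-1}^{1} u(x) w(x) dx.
g(x) = x^2 + 8*x/5 + 3

The best approximation g ∈ W is the orthogonal projection of f onto W. Writing g = a_0 + a_1 x + a_2 x^2, the coefficients solve the normal equations G · a = b where
  G_{ij} = <φ_i, φ_j> and b_i = <f, φ_i>, with φ_0 = 1, φ_1 = x, φ_2 = x^2.
G =
  [2, 0, 2/3]
  [0, 2/3, 0]
  [2/3, 0, 2/5],
b = (20/3, 16/15, 12/5).
Solving gives a_0 = 3, a_1 = 8/5, a_2 = 1, so
  g(x) = x^2 + 8*x/5 + 3.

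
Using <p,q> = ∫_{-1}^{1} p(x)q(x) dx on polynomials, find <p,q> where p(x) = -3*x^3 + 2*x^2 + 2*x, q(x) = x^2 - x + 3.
<p,q> = 14/3

Expand the product: p(x)·q(x) = -3*x^5 + 5*x^4 - 9*x^3 + 4*x^2 + 6*x.
∫_{-1}^{1} of each monomial x^k gives [2/(k+1) if k even, 0 if k odd]. Integrating term-by-term (or equivalently evaluating the antiderivative F(x) = -x^6/2 + x^5 - 9*x^4/4 + 4*x^3/3 + 3*x^2 at the endpoints):
  F(1) − F(−1) = 31/12 − (-25/12) = 14/3.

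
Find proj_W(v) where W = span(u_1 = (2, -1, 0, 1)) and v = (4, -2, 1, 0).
proj_W(v) = (10/3, -5/3, 0, 5/3)

Set up U = [u_1 | ... | u_1] ∈ R^(4×1). The projector onto W = col(U) is P = U (U^T U)^(-1) U^T.
Compute U^T U =
  [6],
and U^T v = (10).
Solve U^T U · c = U^T v for the coefficients: c = (5/3). The projection is proj_W(v) = U c.
Check: (v - proj_W(v)) · u_1 = 0  (should be 0).
Result: proj_W(v) = (10/3, -5/3, 0, 5/3).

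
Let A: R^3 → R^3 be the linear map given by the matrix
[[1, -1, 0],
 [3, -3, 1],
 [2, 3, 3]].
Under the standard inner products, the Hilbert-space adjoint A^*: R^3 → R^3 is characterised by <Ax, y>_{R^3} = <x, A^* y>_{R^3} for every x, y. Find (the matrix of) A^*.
A^* = A^T =
[[1, 3, 2],
 [-1, -3, 3],
 [0, 1, 3]]

For real matrices with standard dot products, the defining identity <Ax, y> = <x, A^* y> gives (Ax)^T y = x^T (A^*) y, i.e. x^T A^T y = x^T (A^*) y. Since this holds for all x, y, we must have A^* = A^T. Therefore
A^* =
[[1, 3, 2],
 [-1, -3, 3],
 [0, 1, 3]].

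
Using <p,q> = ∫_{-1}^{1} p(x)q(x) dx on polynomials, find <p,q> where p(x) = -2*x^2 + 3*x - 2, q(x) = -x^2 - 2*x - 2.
<p,q> = 44/5

Expand the product: p(x)·q(x) = 2*x^4 + x^3 - 2*x + 4.
∫_{-1}^{1} of each monomial x^k gives [2/(k+1) if k even, 0 if k odd]. Integrating term-by-term (or equivalently evaluating the antiderivative F(x) = 2*x^5/5 + x^4/4 - x^2 + 4*x at the endpoints):
  F(1) − F(−1) = 73/20 − (-103/20) = 44/5.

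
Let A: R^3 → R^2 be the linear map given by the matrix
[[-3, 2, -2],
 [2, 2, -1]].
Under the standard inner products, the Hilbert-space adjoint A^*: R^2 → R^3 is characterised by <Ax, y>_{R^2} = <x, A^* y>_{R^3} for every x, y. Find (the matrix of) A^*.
A^* = A^T =
[[-3, 2],
 [2, 2],
 [-2, -1]]

For real matrices with standard dot products, the defining identity <Ax, y> = <x, A^* y> gives (Ax)^T y = x^T (A^*) y, i.e. x^T A^T y = x^T (A^*) y. Since this holds for all x, y, we must have A^* = A^T. Therefore
A^* =
[[-3, 2],
 [2, 2],
 [-2, -1]].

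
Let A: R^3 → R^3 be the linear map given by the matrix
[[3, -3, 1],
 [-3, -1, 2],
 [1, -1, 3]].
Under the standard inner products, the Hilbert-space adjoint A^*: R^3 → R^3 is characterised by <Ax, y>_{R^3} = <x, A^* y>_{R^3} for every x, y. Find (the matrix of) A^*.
A^* = A^T =
[[3, -3, 1],
 [-3, -1, -1],
 [1, 2, 3]]

For real matrices with standard dot products, the defining identity <Ax, y> = <x, A^* y> gives (Ax)^T y = x^T (A^*) y, i.e. x^T A^T y = x^T (A^*) y. Since this holds for all x, y, we must have A^* = A^T. Therefore
A^* =
[[3, -3, 1],
 [-3, -1, -1],
 [1, 2, 3]].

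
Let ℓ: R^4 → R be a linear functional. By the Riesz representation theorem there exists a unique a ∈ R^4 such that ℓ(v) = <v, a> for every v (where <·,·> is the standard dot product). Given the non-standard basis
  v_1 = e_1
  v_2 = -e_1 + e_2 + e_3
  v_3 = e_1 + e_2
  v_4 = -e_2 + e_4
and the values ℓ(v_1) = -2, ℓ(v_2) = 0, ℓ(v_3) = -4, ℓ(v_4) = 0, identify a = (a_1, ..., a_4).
a = (-2, -2, 0, -2)

Write a = (a_1, ..., a_4) in the standard basis. For each basis vector v_i, ℓ(v_i) = <v_i, a> is a linear equation in the a_j's. Collect the n equations into a matrix system V a = ℓ, where row i of V is v_i (expressed in the standard basis). Since V is invertible (lower-triangular with 1s on the diagonal, up to permutation), solve by back-substitution:
  V =
[[1, 0, 0, 0],
 [-1, 1, 1, 0],
 [1, 1, 0, 0],
 [0, -1, 0, 1]]
  V a = (-2, 0, -4, 0)
Solving gives a = (-2, -2, 0, -2).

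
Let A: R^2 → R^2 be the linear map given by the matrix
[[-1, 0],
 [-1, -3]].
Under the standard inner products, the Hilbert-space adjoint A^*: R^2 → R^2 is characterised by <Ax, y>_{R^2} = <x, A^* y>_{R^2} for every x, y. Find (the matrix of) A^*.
A^* = A^T =
[[-1, -1],
 [0, -3]]

For real matrices with standard dot products, the defining identity <Ax, y> = <x, A^* y> gives (Ax)^T y = x^T (A^*) y, i.e. x^T A^T y = x^T (A^*) y. Since this holds for all x, y, we must have A^* = A^T. Therefore
A^* =
[[-1, -1],
 [0, -3]].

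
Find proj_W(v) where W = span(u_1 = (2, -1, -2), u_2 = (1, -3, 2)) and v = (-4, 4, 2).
proj_W(v) = (-516/125, 488/125, 48/25)

Set up U = [u_1 | ... | u_2] ∈ R^(3×2). The projector onto W = col(U) is P = U (U^T U)^(-1) U^T.
Compute U^T U =
  [9, 1]
  [1, 14],
and U^T v = (-16, -12).
Solve U^T U · c = U^T v for the coefficients: c = (-212/125, -92/125). The projection is proj_W(v) = U c.
Check: (v - proj_W(v)) · u_1 = 0  (should be 0).
Check: (v - proj_W(v)) · u_2 = 0  (should be 0).
Result: proj_W(v) = (-516/125, 488/125, 48/25).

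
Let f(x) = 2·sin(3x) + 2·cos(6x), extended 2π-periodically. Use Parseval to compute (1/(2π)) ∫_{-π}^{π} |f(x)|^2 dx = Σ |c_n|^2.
Σ |c_n|^2 = 4

Expand |f|^2 and use orthogonality of {sin(nx), cos(mx)} on [-π, π]:
  ∫_{-π}^{π} sin(nx)^2 dx = π, ∫ cos(mx)^2 dx = π, and cross terms integrate to 0.
So ∫_{-π}^{π} f(x)^2 dx = 2^2 · π + 2^2 · π = (4 + 4)π.
Divide by 2π: (4 + 4)/2 = 4.
By Parseval, this equals Σ |c_n|^2.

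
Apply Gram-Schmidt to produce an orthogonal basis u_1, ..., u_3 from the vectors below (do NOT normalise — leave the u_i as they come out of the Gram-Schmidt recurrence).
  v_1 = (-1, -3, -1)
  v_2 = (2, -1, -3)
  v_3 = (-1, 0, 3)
Orthogonal basis:
  u_1 = (-1, -3, -1)
  u_2 = (26/11, 1/11, -29/11)
  u_3 = (52/69, -65/138, 91/138)

Apply the Gram-Schmidt recurrence
  u_1 = v_1
  u_i = v_i − Σ_{j<i} ((v_i · u_j) / (u_j · u_j)) · u_j.

Step by step this gives:
  u_1 = (-1, -3, -1)
  u_2 = (26/11, 1/11, -29/11)
  u_3 = (52/69, -65/138, 91/138)

Orthogonality check:
  u_2 · u_1 = 0 (should be 0)
  u_3 · u_1 = 0 (should be 0)
  u_3 · u_2 = 0 (should be 0)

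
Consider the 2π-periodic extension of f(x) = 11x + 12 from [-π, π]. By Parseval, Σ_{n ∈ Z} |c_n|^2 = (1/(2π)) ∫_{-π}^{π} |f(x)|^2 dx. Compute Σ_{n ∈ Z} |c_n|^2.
Σ |c_n|^2 = 121π^2/3 + 144

Expand and integrate term by term over [-π, π]:
  ∫ (11x)^2 dx = 121·(2π^3/3); ∫ 2·11·(12)·x dx = 0 (odd integrand); ∫ 12^2 dx = 144·2π.
So (1/(2π)) ∫_{-π}^{π} (11x + 12)^2 dx = 121π^2/3 + 144 = 121π^2/3 + 144.
Parseval ⇒ Σ |c_n|^2 = 121π^2/3 + 144.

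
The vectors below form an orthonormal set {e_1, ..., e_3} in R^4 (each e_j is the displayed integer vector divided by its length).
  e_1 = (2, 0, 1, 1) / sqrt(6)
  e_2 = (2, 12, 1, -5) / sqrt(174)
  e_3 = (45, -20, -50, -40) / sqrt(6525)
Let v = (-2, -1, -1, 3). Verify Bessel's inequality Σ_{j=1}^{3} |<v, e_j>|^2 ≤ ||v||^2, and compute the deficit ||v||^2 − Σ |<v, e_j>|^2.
Σ |<v, e_j>|^2 = 86/9; ||v||^2 = 15; deficit = 49/9

Write each e_j = u_j / sqrt(<u_j, u_j>) where u_j is the displayed integer vector. Then <v, e_j> = <v, u_j> / sqrt(<u_j, u_j>), so |<v, e_j>|^2 = <v, u_j>^2 / <u_j, u_j>.
Coefficients: <v, e_1> = -2/sqrt(6), <v, e_2> = -32/sqrt(174), <v, e_3> = -140/sqrt(6525).
Square and sum: Σ |<v, e_j>|^2 = 86/9.
Compute ||v||^2 = v·v = 15.
Deficit = 15 − 86/9 = 49/9 ≥ 0, confirming Bessel's inequality. (The deficit equals ||v − Σ <v,e_j> e_j||^2, the squared distance from v to span{e_j}.)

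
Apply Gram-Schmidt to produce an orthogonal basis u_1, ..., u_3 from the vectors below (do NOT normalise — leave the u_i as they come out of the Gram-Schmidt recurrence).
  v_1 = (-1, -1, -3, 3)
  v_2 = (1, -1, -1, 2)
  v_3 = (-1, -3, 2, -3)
Orthogonal basis:
  u_1 = (-1, -1, -3, 3)
  u_2 = (29/20, -11/20, 7/20, 13/20)
  u_3 = (-61/59, -221/59, 28/59, -66/59)

Apply the Gram-Schmidt recurrence
  u_1 = v_1
  u_i = v_i − Σ_{j<i} ((v_i · u_j) / (u_j · u_j)) · u_j.

Step by step this gives:
  u_1 = (-1, -1, -3, 3)
  u_2 = (29/20, -11/20, 7/20, 13/20)
  u_3 = (-61/59, -221/59, 28/59, -66/59)

Orthogonality check:
  u_2 · u_1 = 0 (should be 0)
  u_3 · u_1 = 0 (should be 0)
  u_3 · u_2 = 0 (should be 0)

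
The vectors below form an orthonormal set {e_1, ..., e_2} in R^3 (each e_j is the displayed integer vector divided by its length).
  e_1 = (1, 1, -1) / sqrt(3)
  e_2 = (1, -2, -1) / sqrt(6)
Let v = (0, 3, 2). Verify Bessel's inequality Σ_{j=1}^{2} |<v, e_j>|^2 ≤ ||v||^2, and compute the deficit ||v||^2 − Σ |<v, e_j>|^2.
Σ |<v, e_j>|^2 = 11; ||v||^2 = 13; deficit = 2

Write each e_j = u_j / sqrt(<u_j, u_j>) where u_j is the displayed integer vector. Then <v, e_j> = <v, u_j> / sqrt(<u_j, u_j>), so |<v, e_j>|^2 = <v, u_j>^2 / <u_j, u_j>.
Coefficients: <v, e_1> = 1/sqrt(3), <v, e_2> = -8/sqrt(6).
Square and sum: Σ |<v, e_j>|^2 = 11.
Compute ||v||^2 = v·v = 13.
Deficit = 13 − 11 = 2 ≥ 0, confirming Bessel's inequality. (The deficit equals ||v − Σ <v,e_j> e_j||^2, the squared distance from v to span{e_j}.)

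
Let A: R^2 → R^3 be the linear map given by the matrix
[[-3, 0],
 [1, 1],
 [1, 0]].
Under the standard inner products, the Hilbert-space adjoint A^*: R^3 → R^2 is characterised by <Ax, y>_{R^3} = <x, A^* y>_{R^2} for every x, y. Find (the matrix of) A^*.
A^* = A^T =
[[-3, 1, 1],
 [0, 1, 0]]

For real matrices with standard dot products, the defining identity <Ax, y> = <x, A^* y> gives (Ax)^T y = x^T (A^*) y, i.e. x^T A^T y = x^T (A^*) y. Since this holds for all x, y, we must have A^* = A^T. Therefore
A^* =
[[-3, 1, 1],
 [0, 1, 0]].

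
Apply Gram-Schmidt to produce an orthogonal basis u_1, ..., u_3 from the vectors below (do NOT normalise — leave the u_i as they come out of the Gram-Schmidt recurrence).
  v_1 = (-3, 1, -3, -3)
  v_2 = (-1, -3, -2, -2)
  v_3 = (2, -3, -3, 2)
Orthogonal basis:
  u_1 = (-3, 1, -3, -3)
  u_2 = (2/7, -24/7, -5/7, -5/7)
  u_3 = (11/10, 3/10, -3, 2)

Apply the Gram-Schmidt recurrence
  u_1 = v_1
  u_i = v_i − Σ_{j<i} ((v_i · u_j) / (u_j · u_j)) · u_j.

Step by step this gives:
  u_1 = (-3, 1, -3, -3)
  u_2 = (2/7, -24/7, -5/7, -5/7)
  u_3 = (11/10, 3/10, -3, 2)

Orthogonality check:
  u_2 · u_1 = 0 (should be 0)
  u_3 · u_1 = 0 (should be 0)
  u_3 · u_2 = 0 (should be 0)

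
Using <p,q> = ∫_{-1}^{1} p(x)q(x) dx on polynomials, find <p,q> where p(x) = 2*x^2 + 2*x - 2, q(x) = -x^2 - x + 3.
<p,q> = -44/5

Expand the product: p(x)·q(x) = -2*x^4 - 4*x^3 + 6*x^2 + 8*x - 6.
∫_{-1}^{1} of each monomial x^k gives [2/(k+1) if k even, 0 if k odd]. Integrating term-by-term (or equivalently evaluating the antiderivative F(x) = -2*x^5/5 - x^4 + 2*x^3 + 4*x^2 - 6*x at the endpoints):
  F(1) − F(−1) = -7/5 − (37/5) = -44/5.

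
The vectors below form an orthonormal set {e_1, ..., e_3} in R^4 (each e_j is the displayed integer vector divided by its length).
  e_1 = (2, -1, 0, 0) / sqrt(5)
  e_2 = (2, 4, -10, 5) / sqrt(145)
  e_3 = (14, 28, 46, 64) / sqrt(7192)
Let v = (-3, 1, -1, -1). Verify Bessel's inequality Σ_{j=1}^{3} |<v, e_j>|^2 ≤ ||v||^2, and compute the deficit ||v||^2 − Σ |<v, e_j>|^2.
Σ |<v, e_j>|^2 = 12; ||v||^2 = 12; deficit = 0

Write each e_j = u_j / sqrt(<u_j, u_j>) where u_j is the displayed integer vector. Then <v, e_j> = <v, u_j> / sqrt(<u_j, u_j>), so |<v, e_j>|^2 = <v, u_j>^2 / <u_j, u_j>.
Coefficients: <v, e_1> = -7/sqrt(5), <v, e_2> = 3/sqrt(145), <v, e_3> = -124/sqrt(7192).
Square and sum: Σ |<v, e_j>|^2 = 12.
Compute ||v||^2 = v·v = 12.
Deficit = 12 − 12 = 0 ≥ 0, confirming Bessel's inequality. (The deficit equals ||v − Σ <v,e_j> e_j||^2, the squared distance from v to span{e_j}.)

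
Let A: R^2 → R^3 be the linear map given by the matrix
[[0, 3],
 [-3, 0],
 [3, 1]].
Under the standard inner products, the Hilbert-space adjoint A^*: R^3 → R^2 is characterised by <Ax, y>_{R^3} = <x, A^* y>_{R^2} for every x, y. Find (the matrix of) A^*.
A^* = A^T =
[[0, -3, 3],
 [3, 0, 1]]

For real matrices with standard dot products, the defining identity <Ax, y> = <x, A^* y> gives (Ax)^T y = x^T (A^*) y, i.e. x^T A^T y = x^T (A^*) y. Since this holds for all x, y, we must have A^* = A^T. Therefore
A^* =
[[0, -3, 3],
 [3, 0, 1]].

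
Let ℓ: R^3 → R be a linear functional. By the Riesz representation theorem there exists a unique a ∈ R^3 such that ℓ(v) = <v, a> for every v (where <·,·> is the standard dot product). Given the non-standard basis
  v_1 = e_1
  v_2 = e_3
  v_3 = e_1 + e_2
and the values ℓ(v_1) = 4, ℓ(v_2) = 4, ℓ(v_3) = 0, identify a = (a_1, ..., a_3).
a = (4, -4, 4)

Write a = (a_1, ..., a_3) in the standard basis. For each basis vector v_i, ℓ(v_i) = <v_i, a> is a linear equation in the a_j's. Collect the n equations into a matrix system V a = ℓ, where row i of V is v_i (expressed in the standard basis). Since V is invertible (lower-triangular with 1s on the diagonal, up to permutation), solve by back-substitution:
  V =
[[1, 0, 0],
 [0, 0, 1],
 [1, 1, 0]]
  V a = (4, 4, 0)
Solving gives a = (4, -4, 4).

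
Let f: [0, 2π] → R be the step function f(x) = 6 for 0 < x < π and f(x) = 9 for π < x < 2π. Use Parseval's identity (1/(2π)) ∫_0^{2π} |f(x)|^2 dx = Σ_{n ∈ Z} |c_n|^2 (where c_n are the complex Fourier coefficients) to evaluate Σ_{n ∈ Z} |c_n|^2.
Σ |c_n|^2 = 117/2

Parseval equates the L^2 energy of f (normalised by 1/(2π)) with the ℓ^2 sum of its Fourier coefficients: (1/(2π)) ∫_0^{2π} |f|^2 = Σ |c_n|^2.
Compute the left side: (1/(2π)) [∫_0^π 6^2 dx + ∫_π^{2π} 9^2 dx] = (1/(2π)) · (36π + 81π) = (36 + 81)/2 = 117/2.
So Σ_{n ∈ Z} |c_n|^2 = 117/2.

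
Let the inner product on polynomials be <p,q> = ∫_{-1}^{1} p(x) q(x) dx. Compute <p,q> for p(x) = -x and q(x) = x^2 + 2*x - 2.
<p,q> = -4/3

Expand the product: p(x)·q(x) = -x^3 - 2*x^2 + 2*x.
∫_{-1}^{1} of each monomial x^k gives [2/(k+1) if k even, 0 if k odd]. Integrating term-by-term (or equivalently evaluating the antiderivative F(x) = -x^4/4 - 2*x^3/3 + x^2 at the endpoints):
  F(1) − F(−1) = 1/12 − (17/12) = -4/3.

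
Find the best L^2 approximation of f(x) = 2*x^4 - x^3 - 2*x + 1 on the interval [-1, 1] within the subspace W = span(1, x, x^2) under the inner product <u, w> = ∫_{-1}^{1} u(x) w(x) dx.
g(x) = 12*x^2/7 - 13*x/5 + 29/35

The best approximation g ∈ W is the orthogonal projection of f onto W. Writing g = a_0 + a_1 x + a_2 x^2, the coefficients solve the normal equations G · a = b where
  G_{ij} = <φ_i, φ_j> and b_i = <f, φ_i>, with φ_0 = 1, φ_1 = x, φ_2 = x^2.
G =
  [2, 0, 2/3]
  [0, 2/3, 0]
  [2/3, 0, 2/5],
b = (14/5, -26/15, 26/21).
Solving gives a_0 = 29/35, a_1 = -13/5, a_2 = 12/7, so
  g(x) = 12*x^2/7 - 13*x/5 + 29/35.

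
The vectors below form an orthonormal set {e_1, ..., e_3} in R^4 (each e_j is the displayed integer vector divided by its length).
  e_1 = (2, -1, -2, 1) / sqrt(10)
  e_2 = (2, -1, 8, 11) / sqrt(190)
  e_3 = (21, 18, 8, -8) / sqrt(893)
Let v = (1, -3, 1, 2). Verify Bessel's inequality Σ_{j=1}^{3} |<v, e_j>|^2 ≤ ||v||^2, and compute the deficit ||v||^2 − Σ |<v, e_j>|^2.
Σ |<v, e_j>|^2 = 509/47; ||v||^2 = 15; deficit = 196/47

Write each e_j = u_j / sqrt(<u_j, u_j>) where u_j is the displayed integer vector. Then <v, e_j> = <v, u_j> / sqrt(<u_j, u_j>), so |<v, e_j>|^2 = <v, u_j>^2 / <u_j, u_j>.
Coefficients: <v, e_1> = 5/sqrt(10), <v, e_2> = 35/sqrt(190), <v, e_3> = -41/sqrt(893).
Square and sum: Σ |<v, e_j>|^2 = 509/47.
Compute ||v||^2 = v·v = 15.
Deficit = 15 − 509/47 = 196/47 ≥ 0, confirming Bessel's inequality. (The deficit equals ||v − Σ <v,e_j> e_j||^2, the squared distance from v to span{e_j}.)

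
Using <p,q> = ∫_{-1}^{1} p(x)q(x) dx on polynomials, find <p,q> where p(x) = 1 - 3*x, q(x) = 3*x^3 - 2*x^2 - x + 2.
<p,q> = 16/15

Expand the product: p(x)·q(x) = -9*x^4 + 9*x^3 + x^2 - 7*x + 2.
∫_{-1}^{1} of each monomial x^k gives [2/(k+1) if k even, 0 if k odd]. Integrating term-by-term (or equivalently evaluating the antiderivative F(x) = -9*x^5/5 + 9*x^4/4 + x^3/3 - 7*x^2/2 + 2*x at the endpoints):
  F(1) − F(−1) = -43/60 − (-107/60) = 16/15.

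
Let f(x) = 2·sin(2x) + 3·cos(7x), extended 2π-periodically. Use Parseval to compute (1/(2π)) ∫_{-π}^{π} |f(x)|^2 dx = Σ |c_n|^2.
Σ |c_n|^2 = 13/2

Expand |f|^2 and use orthogonality of {sin(nx), cos(mx)} on [-π, π]:
  ∫_{-π}^{π} sin(nx)^2 dx = π, ∫ cos(mx)^2 dx = π, and cross terms integrate to 0.
So ∫_{-π}^{π} f(x)^2 dx = 2^2 · π + 3^2 · π = (4 + 9)π.
Divide by 2π: (4 + 9)/2 = 13/2.
By Parseval, this equals Σ |c_n|^2.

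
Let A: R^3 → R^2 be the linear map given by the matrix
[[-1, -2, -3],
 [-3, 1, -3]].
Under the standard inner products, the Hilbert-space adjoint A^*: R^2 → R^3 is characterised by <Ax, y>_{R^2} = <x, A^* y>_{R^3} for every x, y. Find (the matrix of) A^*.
A^* = A^T =
[[-1, -3],
 [-2, 1],
 [-3, -3]]

For real matrices with standard dot products, the defining identity <Ax, y> = <x, A^* y> gives (Ax)^T y = x^T (A^*) y, i.e. x^T A^T y = x^T (A^*) y. Since this holds for all x, y, we must have A^* = A^T. Therefore
A^* =
[[-1, -3],
 [-2, 1],
 [-3, -3]].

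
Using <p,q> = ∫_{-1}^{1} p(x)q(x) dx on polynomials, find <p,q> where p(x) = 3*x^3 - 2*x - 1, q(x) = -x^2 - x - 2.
<p,q> = 24/5

Expand the product: p(x)·q(x) = -3*x^5 - 3*x^4 - 4*x^3 + 3*x^2 + 5*x + 2.
∫_{-1}^{1} of each monomial x^k gives [2/(k+1) if k even, 0 if k odd]. Integrating term-by-term (or equivalently evaluating the antiderivative F(x) = -x^6/2 - 3*x^5/5 - x^4 + x^3 + 5*x^2/2 + 2*x at the endpoints):
  F(1) − F(−1) = 17/5 − (-7/5) = 24/5.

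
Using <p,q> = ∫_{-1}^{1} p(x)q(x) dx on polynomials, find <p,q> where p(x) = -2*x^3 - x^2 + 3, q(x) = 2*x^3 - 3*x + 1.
<p,q> = 692/105

Expand the product: p(x)·q(x) = -4*x^6 - 2*x^5 + 6*x^4 + 7*x^3 - x^2 - 9*x + 3.
∫_{-1}^{1} of each monomial x^k gives [2/(k+1) if k even, 0 if k odd]. Integrating term-by-term (or equivalently evaluating the antiderivative F(x) = -4*x^7/7 - x^6/3 + 6*x^5/5 + 7*x^4/4 - x^3/3 - 9*x^2/2 + 3*x at the endpoints):
  F(1) − F(−1) = 89/420 − (-893/140) = 692/105.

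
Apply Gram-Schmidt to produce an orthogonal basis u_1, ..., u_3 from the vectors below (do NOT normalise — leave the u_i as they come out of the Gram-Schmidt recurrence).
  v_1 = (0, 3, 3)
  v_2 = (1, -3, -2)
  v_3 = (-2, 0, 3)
Orthogonal basis:
  u_1 = (0, 3, 3)
  u_2 = (1, -1/2, 1/2)
  u_3 = (-5/3, -5/3, 5/3)

Apply the Gram-Schmidt recurrence
  u_1 = v_1
  u_i = v_i − Σ_{j<i} ((v_i · u_j) / (u_j · u_j)) · u_j.

Step by step this gives:
  u_1 = (0, 3, 3)
  u_2 = (1, -1/2, 1/2)
  u_3 = (-5/3, -5/3, 5/3)

Orthogonality check:
  u_2 · u_1 = 0 (should be 0)
  u_3 · u_1 = 0 (should be 0)
  u_3 · u_2 = 0 (should be 0)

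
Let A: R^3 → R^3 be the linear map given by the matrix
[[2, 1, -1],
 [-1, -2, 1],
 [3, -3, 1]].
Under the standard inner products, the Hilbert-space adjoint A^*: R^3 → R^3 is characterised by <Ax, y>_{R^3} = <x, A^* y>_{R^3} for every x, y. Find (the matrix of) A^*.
A^* = A^T =
[[2, -1, 3],
 [1, -2, -3],
 [-1, 1, 1]]

For real matrices with standard dot products, the defining identity <Ax, y> = <x, A^* y> gives (Ax)^T y = x^T (A^*) y, i.e. x^T A^T y = x^T (A^*) y. Since this holds for all x, y, we must have A^* = A^T. Therefore
A^* =
[[2, -1, 3],
 [1, -2, -3],
 [-1, 1, 1]].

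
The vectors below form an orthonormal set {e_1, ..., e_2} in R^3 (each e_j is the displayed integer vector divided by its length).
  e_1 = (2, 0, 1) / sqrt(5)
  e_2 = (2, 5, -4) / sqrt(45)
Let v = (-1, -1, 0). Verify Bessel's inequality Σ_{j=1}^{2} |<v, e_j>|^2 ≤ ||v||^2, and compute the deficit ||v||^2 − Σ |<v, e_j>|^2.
Σ |<v, e_j>|^2 = 17/9; ||v||^2 = 2; deficit = 1/9

Write each e_j = u_j / sqrt(<u_j, u_j>) where u_j is the displayed integer vector. Then <v, e_j> = <v, u_j> / sqrt(<u_j, u_j>), so |<v, e_j>|^2 = <v, u_j>^2 / <u_j, u_j>.
Coefficients: <v, e_1> = -2/sqrt(5), <v, e_2> = -7/sqrt(45).
Square and sum: Σ |<v, e_j>|^2 = 17/9.
Compute ||v||^2 = v·v = 2.
Deficit = 2 − 17/9 = 1/9 ≥ 0, confirming Bessel's inequality. (The deficit equals ||v − Σ <v,e_j> e_j||^2, the squared distance from v to span{e_j}.)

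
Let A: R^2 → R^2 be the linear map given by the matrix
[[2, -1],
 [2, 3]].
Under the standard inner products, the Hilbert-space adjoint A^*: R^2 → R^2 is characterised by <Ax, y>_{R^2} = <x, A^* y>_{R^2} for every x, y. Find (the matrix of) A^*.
A^* = A^T =
[[2, 2],
 [-1, 3]]

For real matrices with standard dot products, the defining identity <Ax, y> = <x, A^* y> gives (Ax)^T y = x^T (A^*) y, i.e. x^T A^T y = x^T (A^*) y. Since this holds for all x, y, we must have A^* = A^T. Therefore
A^* =
[[2, 2],
 [-1, 3]].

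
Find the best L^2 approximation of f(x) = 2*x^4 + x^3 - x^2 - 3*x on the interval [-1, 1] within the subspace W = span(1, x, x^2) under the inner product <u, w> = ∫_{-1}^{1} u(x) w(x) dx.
g(x) = 5*x^2/7 - 12*x/5 - 6/35

The best approximation g ∈ W is the orthogonal projection of f onto W. Writing g = a_0 + a_1 x + a_2 x^2, the coefficients solve the normal equations G · a = b where
  G_{ij} = <φ_i, φ_j> and b_i = <f, φ_i>, with φ_0 = 1, φ_1 = x, φ_2 = x^2.
G =
  [2, 0, 2/3]
  [0, 2/3, 0]
  [2/3, 0, 2/5],
b = (2/15, -8/5, 6/35).
Solving gives a_0 = -6/35, a_1 = -12/5, a_2 = 5/7, so
  g(x) = 5*x^2/7 - 12*x/5 - 6/35.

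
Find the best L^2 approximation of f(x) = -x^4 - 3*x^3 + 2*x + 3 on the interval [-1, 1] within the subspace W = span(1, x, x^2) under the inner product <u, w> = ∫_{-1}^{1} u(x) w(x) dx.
g(x) = -6*x^2/7 + x/5 + 108/35

The best approximation g ∈ W is the orthogonal projection of f onto W. Writing g = a_0 + a_1 x + a_2 x^2, the coefficients solve the normal equations G · a = b where
  G_{ij} = <φ_i, φ_j> and b_i = <f, φ_i>, with φ_0 = 1, φ_1 = x, φ_2 = x^2.
G =
  [2, 0, 2/3]
  [0, 2/3, 0]
  [2/3, 0, 2/5],
b = (28/5, 2/15, 12/7).
Solving gives a_0 = 108/35, a_1 = 1/5, a_2 = -6/7, so
  g(x) = -6*x^2/7 + x/5 + 108/35.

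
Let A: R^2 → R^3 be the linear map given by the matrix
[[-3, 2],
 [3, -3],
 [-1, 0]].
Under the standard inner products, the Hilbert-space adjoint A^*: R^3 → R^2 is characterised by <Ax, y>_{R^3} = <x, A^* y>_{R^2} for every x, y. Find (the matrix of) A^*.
A^* = A^T =
[[-3, 3, -1],
 [2, -3, 0]]

For real matrices with standard dot products, the defining identity <Ax, y> = <x, A^* y> gives (Ax)^T y = x^T (A^*) y, i.e. x^T A^T y = x^T (A^*) y. Since this holds for all x, y, we must have A^* = A^T. Therefore
A^* =
[[-3, 3, -1],
 [2, -3, 0]].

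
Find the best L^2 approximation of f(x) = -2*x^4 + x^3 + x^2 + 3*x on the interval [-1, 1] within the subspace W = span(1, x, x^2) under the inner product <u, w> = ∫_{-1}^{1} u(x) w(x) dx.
g(x) = -5*x^2/7 + 18*x/5 + 6/35

The best approximation g ∈ W is the orthogonal projection of f onto W. Writing g = a_0 + a_1 x + a_2 x^2, the coefficients solve the normal equations G · a = b where
  G_{ij} = <φ_i, φ_j> and b_i = <f, φ_i>, with φ_0 = 1, φ_1 = x, φ_2 = x^2.
G =
  [2, 0, 2/3]
  [0, 2/3, 0]
  [2/3, 0, 2/5],
b = (-2/15, 12/5, -6/35).
Solving gives a_0 = 6/35, a_1 = 18/5, a_2 = -5/7, so
  g(x) = -5*x^2/7 + 18*x/5 + 6/35.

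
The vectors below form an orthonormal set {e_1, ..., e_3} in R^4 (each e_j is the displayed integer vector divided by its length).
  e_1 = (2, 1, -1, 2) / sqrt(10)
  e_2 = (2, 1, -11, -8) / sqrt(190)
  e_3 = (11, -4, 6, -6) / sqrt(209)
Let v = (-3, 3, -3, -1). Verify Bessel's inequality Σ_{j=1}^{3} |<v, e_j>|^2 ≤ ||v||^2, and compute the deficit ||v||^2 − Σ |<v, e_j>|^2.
Σ |<v, e_j>|^2 = 259/11; ||v||^2 = 28; deficit = 49/11

Write each e_j = u_j / sqrt(<u_j, u_j>) where u_j is the displayed integer vector. Then <v, e_j> = <v, u_j> / sqrt(<u_j, u_j>), so |<v, e_j>|^2 = <v, u_j>^2 / <u_j, u_j>.
Coefficients: <v, e_1> = -2/sqrt(10), <v, e_2> = 38/sqrt(190), <v, e_3> = -57/sqrt(209).
Square and sum: Σ |<v, e_j>|^2 = 259/11.
Compute ||v||^2 = v·v = 28.
Deficit = 28 − 259/11 = 49/11 ≥ 0, confirming Bessel's inequality. (The deficit equals ||v − Σ <v,e_j> e_j||^2, the squared distance from v to span{e_j}.)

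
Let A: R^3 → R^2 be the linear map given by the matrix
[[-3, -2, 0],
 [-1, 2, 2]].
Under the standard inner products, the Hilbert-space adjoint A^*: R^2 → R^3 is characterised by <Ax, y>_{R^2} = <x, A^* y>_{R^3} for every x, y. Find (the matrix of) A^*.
A^* = A^T =
[[-3, -1],
 [-2, 2],
 [0, 2]]

For real matrices with standard dot products, the defining identity <Ax, y> = <x, A^* y> gives (Ax)^T y = x^T (A^*) y, i.e. x^T A^T y = x^T (A^*) y. Since this holds for all x, y, we must have A^* = A^T. Therefore
A^* =
[[-3, -1],
 [-2, 2],
 [0, 2]].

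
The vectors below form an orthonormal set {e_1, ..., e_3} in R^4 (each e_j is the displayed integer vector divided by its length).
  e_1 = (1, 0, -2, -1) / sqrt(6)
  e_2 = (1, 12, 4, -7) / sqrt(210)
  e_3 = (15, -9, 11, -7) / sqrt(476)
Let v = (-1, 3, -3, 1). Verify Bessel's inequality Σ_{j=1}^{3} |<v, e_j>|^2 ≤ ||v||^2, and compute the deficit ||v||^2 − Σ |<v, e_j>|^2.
Σ |<v, e_j>|^2 = 1531/85; ||v||^2 = 20; deficit = 169/85

Write each e_j = u_j / sqrt(<u_j, u_j>) where u_j is the displayed integer vector. Then <v, e_j> = <v, u_j> / sqrt(<u_j, u_j>), so |<v, e_j>|^2 = <v, u_j>^2 / <u_j, u_j>.
Coefficients: <v, e_1> = 4/sqrt(6), <v, e_2> = 16/sqrt(210), <v, e_3> = -82/sqrt(476).
Square and sum: Σ |<v, e_j>|^2 = 1531/85.
Compute ||v||^2 = v·v = 20.
Deficit = 20 − 1531/85 = 169/85 ≥ 0, confirming Bessel's inequality. (The deficit equals ||v − Σ <v,e_j> e_j||^2, the squared distance from v to span{e_j}.)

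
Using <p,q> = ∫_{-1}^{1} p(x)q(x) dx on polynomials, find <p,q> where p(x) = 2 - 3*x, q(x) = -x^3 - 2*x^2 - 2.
<p,q> = -142/15

Expand the product: p(x)·q(x) = 3*x^4 + 4*x^3 - 4*x^2 + 6*x - 4.
∫_{-1}^{1} of each monomial x^k gives [2/(k+1) if k even, 0 if k odd]. Integrating term-by-term (or equivalently evaluating the antiderivative F(x) = 3*x^5/5 + x^4 - 4*x^3/3 + 3*x^2 - 4*x at the endpoints):
  F(1) − F(−1) = -11/15 − (131/15) = -142/15.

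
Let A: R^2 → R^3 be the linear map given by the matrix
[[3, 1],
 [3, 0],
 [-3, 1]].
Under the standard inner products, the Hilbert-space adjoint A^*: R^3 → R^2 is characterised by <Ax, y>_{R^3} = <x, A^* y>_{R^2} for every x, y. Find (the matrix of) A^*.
A^* = A^T =
[[3, 3, -3],
 [1, 0, 1]]

For real matrices with standard dot products, the defining identity <Ax, y> = <x, A^* y> gives (Ax)^T y = x^T (A^*) y, i.e. x^T A^T y = x^T (A^*) y. Since this holds for all x, y, we must have A^* = A^T. Therefore
A^* =
[[3, 3, -3],
 [1, 0, 1]].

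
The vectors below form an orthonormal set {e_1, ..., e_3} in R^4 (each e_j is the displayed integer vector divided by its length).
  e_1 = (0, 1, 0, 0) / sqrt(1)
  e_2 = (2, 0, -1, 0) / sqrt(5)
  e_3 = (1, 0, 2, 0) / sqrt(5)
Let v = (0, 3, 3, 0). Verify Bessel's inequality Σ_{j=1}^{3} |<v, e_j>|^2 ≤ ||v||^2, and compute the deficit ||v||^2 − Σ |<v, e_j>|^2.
Σ |<v, e_j>|^2 = 18; ||v||^2 = 18; deficit = 0

Write each e_j = u_j / sqrt(<u_j, u_j>) where u_j is the displayed integer vector. Then <v, e_j> = <v, u_j> / sqrt(<u_j, u_j>), so |<v, e_j>|^2 = <v, u_j>^2 / <u_j, u_j>.
Coefficients: <v, e_1> = 3/sqrt(1), <v, e_2> = -3/sqrt(5), <v, e_3> = 6/sqrt(5).
Square and sum: Σ |<v, e_j>|^2 = 18.
Compute ||v||^2 = v·v = 18.
Deficit = 18 − 18 = 0 ≥ 0, confirming Bessel's inequality. (The deficit equals ||v − Σ <v,e_j> e_j||^2, the squared distance from v to span{e_j}.)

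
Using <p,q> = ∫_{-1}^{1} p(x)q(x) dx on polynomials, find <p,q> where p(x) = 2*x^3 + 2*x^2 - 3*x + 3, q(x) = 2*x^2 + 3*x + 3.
<p,q> = 24

Expand the product: p(x)·q(x) = 4*x^5 + 10*x^4 + 6*x^3 + 3*x^2 + 9.
∫_{-1}^{1} of each monomial x^k gives [2/(k+1) if k even, 0 if k odd]. Integrating term-by-term (or equivalently evaluating the antiderivative F(x) = 2*x^6/3 + 2*x^5 + 3*x^4/2 + x^3 + 9*x at the endpoints):
  F(1) − F(−1) = 85/6 − (-59/6) = 24.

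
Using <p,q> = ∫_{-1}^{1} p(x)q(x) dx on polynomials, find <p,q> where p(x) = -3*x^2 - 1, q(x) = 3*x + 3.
<p,q> = -12

Expand the product: p(x)·q(x) = -9*x^3 - 9*x^2 - 3*x - 3.
∫_{-1}^{1} of each monomial x^k gives [2/(k+1) if k even, 0 if k odd]. Integrating term-by-term (or equivalently evaluating the antiderivative F(x) = -9*x^4/4 - 3*x^3 - 3*x^2/2 - 3*x at the endpoints):
  F(1) − F(−1) = -39/4 − (9/4) = -12.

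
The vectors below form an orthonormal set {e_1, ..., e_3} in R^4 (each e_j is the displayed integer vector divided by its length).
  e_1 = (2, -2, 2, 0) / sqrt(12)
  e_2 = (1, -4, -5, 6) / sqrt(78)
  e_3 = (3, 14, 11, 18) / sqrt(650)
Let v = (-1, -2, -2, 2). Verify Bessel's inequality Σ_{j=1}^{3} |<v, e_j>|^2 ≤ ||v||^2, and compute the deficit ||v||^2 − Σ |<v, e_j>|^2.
Σ |<v, e_j>|^2 = 289/25; ||v||^2 = 13; deficit = 36/25

Write each e_j = u_j / sqrt(<u_j, u_j>) where u_j is the displayed integer vector. Then <v, e_j> = <v, u_j> / sqrt(<u_j, u_j>), so |<v, e_j>|^2 = <v, u_j>^2 / <u_j, u_j>.
Coefficients: <v, e_1> = -2/sqrt(12), <v, e_2> = 29/sqrt(78), <v, e_3> = -17/sqrt(650).
Square and sum: Σ |<v, e_j>|^2 = 289/25.
Compute ||v||^2 = v·v = 13.
Deficit = 13 − 289/25 = 36/25 ≥ 0, confirming Bessel's inequality. (The deficit equals ||v − Σ <v,e_j> e_j||^2, the squared distance from v to span{e_j}.)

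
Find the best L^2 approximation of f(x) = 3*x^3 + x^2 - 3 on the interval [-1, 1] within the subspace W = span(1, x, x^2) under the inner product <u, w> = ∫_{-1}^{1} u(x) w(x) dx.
g(x) = x^2 + 9*x/5 - 3

The best approximation g ∈ W is the orthogonal projection of f onto W. Writing g = a_0 + a_1 x + a_2 x^2, the coefficients solve the normal equations G · a = b where
  G_{ij} = <φ_i, φ_j> and b_i = <f, φ_i>, with φ_0 = 1, φ_1 = x, φ_2 = x^2.
G =
  [2, 0, 2/3]
  [0, 2/3, 0]
  [2/3, 0, 2/5],
b = (-16/3, 6/5, -8/5).
Solving gives a_0 = -3, a_1 = 9/5, a_2 = 1, so
  g(x) = x^2 + 9*x/5 - 3.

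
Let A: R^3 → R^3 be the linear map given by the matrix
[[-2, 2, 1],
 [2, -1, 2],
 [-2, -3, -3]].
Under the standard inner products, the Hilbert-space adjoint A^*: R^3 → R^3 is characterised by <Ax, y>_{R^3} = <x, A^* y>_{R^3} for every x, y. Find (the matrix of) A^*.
A^* = A^T =
[[-2, 2, -2],
 [2, -1, -3],
 [1, 2, -3]]

For real matrices with standard dot products, the defining identity <Ax, y> = <x, A^* y> gives (Ax)^T y = x^T (A^*) y, i.e. x^T A^T y = x^T (A^*) y. Since this holds for all x, y, we must have A^* = A^T. Therefore
A^* =
[[-2, 2, -2],
 [2, -1, -3],
 [1, 2, -3]].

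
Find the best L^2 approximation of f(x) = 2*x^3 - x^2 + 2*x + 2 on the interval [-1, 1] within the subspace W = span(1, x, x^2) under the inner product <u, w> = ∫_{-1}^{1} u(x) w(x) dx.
g(x) = -x^2 + 16*x/5 + 2

The best approximation g ∈ W is the orthogonal projection of f onto W. Writing g = a_0 + a_1 x + a_2 x^2, the coefficients solve the normal equations G · a = b where
  G_{ij} = <φ_i, φ_j> and b_i = <f, φ_i>, with φ_0 = 1, φ_1 = x, φ_2 = x^2.
G =
  [2, 0, 2/3]
  [0, 2/3, 0]
  [2/3, 0, 2/5],
b = (10/3, 32/15, 14/15).
Solving gives a_0 = 2, a_1 = 16/5, a_2 = -1, so
  g(x) = -x^2 + 16*x/5 + 2.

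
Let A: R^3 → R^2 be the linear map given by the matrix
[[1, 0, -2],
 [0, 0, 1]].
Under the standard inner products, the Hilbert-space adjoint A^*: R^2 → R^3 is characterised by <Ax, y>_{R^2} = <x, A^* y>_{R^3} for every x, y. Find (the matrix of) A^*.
A^* = A^T =
[[1, 0],
 [0, 0],
 [-2, 1]]

For real matrices with standard dot products, the defining identity <Ax, y> = <x, A^* y> gives (Ax)^T y = x^T (A^*) y, i.e. x^T A^T y = x^T (A^*) y. Since this holds for all x, y, we must have A^* = A^T. Therefore
A^* =
[[1, 0],
 [0, 0],
 [-2, 1]].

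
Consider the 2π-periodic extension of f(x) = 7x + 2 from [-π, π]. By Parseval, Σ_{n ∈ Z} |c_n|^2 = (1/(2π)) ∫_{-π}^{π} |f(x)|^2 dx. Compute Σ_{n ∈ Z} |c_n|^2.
Σ |c_n|^2 = 49π^2/3 + 4

Expand and integrate term by term over [-π, π]:
  ∫ (7x)^2 dx = 49·(2π^3/3); ∫ 2·7·(2)·x dx = 0 (odd integrand); ∫ 2^2 dx = 4·2π.
So (1/(2π)) ∫_{-π}^{π} (7x + 2)^2 dx = 49π^2/3 + 4 = 49π^2/3 + 4.
Parseval ⇒ Σ |c_n|^2 = 49π^2/3 + 4.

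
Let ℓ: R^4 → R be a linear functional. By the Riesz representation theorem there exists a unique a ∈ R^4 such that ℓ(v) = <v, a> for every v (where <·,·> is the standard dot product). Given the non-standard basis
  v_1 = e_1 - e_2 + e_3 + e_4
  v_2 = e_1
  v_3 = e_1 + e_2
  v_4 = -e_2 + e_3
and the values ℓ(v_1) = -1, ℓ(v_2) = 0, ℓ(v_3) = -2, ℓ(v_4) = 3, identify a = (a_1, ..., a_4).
a = (0, -2, 1, -4)

Write a = (a_1, ..., a_4) in the standard basis. For each basis vector v_i, ℓ(v_i) = <v_i, a> is a linear equation in the a_j's. Collect the n equations into a matrix system V a = ℓ, where row i of V is v_i (expressed in the standard basis). Since V is invertible (lower-triangular with 1s on the diagonal, up to permutation), solve by back-substitution:
  V =
[[1, -1, 1, 1],
 [1, 0, 0, 0],
 [1, 1, 0, 0],
 [0, -1, 1, 0]]
  V a = (-1, 0, -2, 3)
Solving gives a = (0, -2, 1, -4).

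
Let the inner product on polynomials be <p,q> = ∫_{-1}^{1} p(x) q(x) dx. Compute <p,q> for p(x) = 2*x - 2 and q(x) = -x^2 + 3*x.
<p,q> = 16/3

Expand the product: p(x)·q(x) = -2*x^3 + 8*x^2 - 6*x.
∫_{-1}^{1} of each monomial x^k gives [2/(k+1) if k even, 0 if k odd]. Integrating term-by-term (or equivalently evaluating the antiderivative F(x) = -x^4/2 + 8*x^3/3 - 3*x^2 at the endpoints):
  F(1) − F(−1) = -5/6 − (-37/6) = 16/3.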